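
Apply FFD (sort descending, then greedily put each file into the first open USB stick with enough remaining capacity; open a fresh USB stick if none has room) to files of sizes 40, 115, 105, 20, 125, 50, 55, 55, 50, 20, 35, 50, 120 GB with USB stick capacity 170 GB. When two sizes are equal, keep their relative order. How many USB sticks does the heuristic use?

Sorted descending: 125, 120, 115, 105, 55, 55, 50, 50, 50, 40, 35, 20, 20.
  125 → USB stick 1 (new)  [load 125/170]
  120 → USB stick 2 (new)  [load 120/170]
  115 → USB stick 3 (new)  [load 115/170]
  105 → USB stick 4 (new)  [load 105/170]
  55 → USB stick 3  [load 170/170]
  55 → USB stick 4  [load 160/170]
  50 → USB stick 2  [load 170/170]
  50 → USB stick 5 (new)  [load 50/170]
  50 → USB stick 5  [load 100/170]
  40 → USB stick 1  [load 165/170]
  35 → USB stick 5  [load 135/170]
  20 → USB stick 5  [load 155/170]
  20 → USB stick 6 (new)  [load 20/170]
6 USB sticks opened.

6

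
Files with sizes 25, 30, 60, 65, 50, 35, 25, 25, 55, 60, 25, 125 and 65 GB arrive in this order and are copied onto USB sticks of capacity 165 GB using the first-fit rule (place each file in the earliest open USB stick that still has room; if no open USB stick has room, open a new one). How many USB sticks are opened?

  25 → USB stick 1 (new)  [load 25/165]
  30 → USB stick 1  [load 55/165]
  60 → USB stick 1  [load 115/165]
  65 → USB stick 2 (new)  [load 65/165]
  50 → USB stick 1  [load 165/165]
  35 → USB stick 2  [load 100/165]
  25 → USB stick 2  [load 125/165]
  25 → USB stick 2  [load 150/165]
  55 → USB stick 3 (new)  [load 55/165]
  60 → USB stick 3  [load 115/165]
  25 → USB stick 3  [load 140/165]
  125 → USB stick 4 (new)  [load 125/165]
  65 → USB stick 5 (new)  [load 65/165]
5 USB sticks opened.

5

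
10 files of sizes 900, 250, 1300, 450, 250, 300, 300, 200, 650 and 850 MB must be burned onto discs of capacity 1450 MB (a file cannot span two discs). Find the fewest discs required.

4

Total = 1300 + 900 + 850 + 650 + 450 + 300 + 300 + 250 + 250 + 200 = 5450 MB.
Lower bound: ⌈5450/1450⌉ = 4 discs.
A packing using 4 discs:
  disc 1: 1300 = 1300
  disc 2: 900 + 450 = 1350
  disc 3: 850 + 300 + 300 = 1450
  disc 4: 650 + 250 + 250 + 200 = 1350
This matches the lower bound, so 4 is optimal.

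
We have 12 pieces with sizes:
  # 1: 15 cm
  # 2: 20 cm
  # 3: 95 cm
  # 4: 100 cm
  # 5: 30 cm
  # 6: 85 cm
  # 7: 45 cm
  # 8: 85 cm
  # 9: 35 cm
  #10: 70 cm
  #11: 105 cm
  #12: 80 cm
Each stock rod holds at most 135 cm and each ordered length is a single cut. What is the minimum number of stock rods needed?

Total = 105 + 100 + 95 + 85 + 85 + 80 + 70 + 45 + 35 + 30 + 20 + 15 = 765 cm.
Lower bound: ⌈765/135⌉ = 6 stock rods.
Also, 7 pieces each exceed 135/2 cm, and no two of those can share a stock rod, so at least 7 stock rods are needed.
A packing using 7 stock rods:
  stock rod 1: 105 + 30 = 135
  stock rod 2: 100 + 35 = 135
  stock rod 3: 95 + 20 + 15 = 130
  stock rod 4: 85 + 45 = 130
  stock rod 5: 85 = 85
  stock rod 6: 80 = 80
  stock rod 7: 70 = 70
This matches the lower bound, so 7 is optimal.

7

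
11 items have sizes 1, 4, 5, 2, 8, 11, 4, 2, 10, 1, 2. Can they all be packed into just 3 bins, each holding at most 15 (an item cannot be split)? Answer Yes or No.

No

Total = 50; ⌈50/15⌉ = 4.
At least 4 bins are required, but only 3 are allowed.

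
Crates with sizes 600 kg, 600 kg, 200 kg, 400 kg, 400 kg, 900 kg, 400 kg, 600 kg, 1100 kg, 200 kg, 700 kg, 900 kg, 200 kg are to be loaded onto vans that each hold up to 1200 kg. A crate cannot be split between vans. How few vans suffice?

Total = 1100 + 900 + 900 + 700 + 600 + 600 + 600 + 400 + 400 + 400 + 200 + 200 + 200 = 7200 kg.
Lower bound: ⌈7200/1200⌉ = 6 vans.
A packing using 7 vans:
  van 1: 1100 = 1100
  van 2: 900 + 200 = 1100
  van 3: 900 + 200 = 1100
  van 4: 700 + 400 = 1100
  van 5: 600 + 600 = 1200
  van 6: 600 + 400 + 200 = 1200
  van 7: 400 = 400
No arrangement into 6 vans stays within capacity, so 7 is optimal.

7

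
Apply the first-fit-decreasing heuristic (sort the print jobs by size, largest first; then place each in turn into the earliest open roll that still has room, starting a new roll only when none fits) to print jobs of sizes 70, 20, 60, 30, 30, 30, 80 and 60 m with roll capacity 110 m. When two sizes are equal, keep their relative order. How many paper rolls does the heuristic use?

Sorted descending: 80, 70, 60, 60, 30, 30, 30, 20.
  80 → roll 1 (new)  [load 80/110]
  70 → roll 2 (new)  [load 70/110]
  60 → roll 3 (new)  [load 60/110]
  60 → roll 4 (new)  [load 60/110]
  30 → roll 1  [load 110/110]
  30 → roll 2  [load 100/110]
  30 → roll 3  [load 90/110]
  20 → roll 3  [load 110/110]
4 paper rolls opened.

4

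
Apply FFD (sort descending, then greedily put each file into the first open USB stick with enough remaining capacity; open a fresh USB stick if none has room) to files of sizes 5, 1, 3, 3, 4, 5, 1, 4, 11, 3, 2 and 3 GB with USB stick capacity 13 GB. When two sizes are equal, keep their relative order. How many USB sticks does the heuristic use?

4

Sorted descending: 11, 5, 5, 4, 4, 3, 3, 3, 3, 2, 1, 1.
  11 → USB stick 1 (new)  [load 11/13]
  5 → USB stick 2 (new)  [load 5/13]
  5 → USB stick 2  [load 10/13]
  4 → USB stick 3 (new)  [load 4/13]
  4 → USB stick 3  [load 8/13]
  3 → USB stick 2  [load 13/13]
  3 → USB stick 3  [load 11/13]
  3 → USB stick 4 (new)  [load 3/13]
  3 → USB stick 4  [load 6/13]
  2 → USB stick 1  [load 13/13]
  1 → USB stick 3  [load 12/13]
  1 → USB stick 3  [load 13/13]
4 USB sticks opened.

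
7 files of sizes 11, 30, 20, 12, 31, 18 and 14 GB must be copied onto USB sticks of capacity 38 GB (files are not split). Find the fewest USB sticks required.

Total = 31 + 30 + 20 + 18 + 14 + 12 + 11 = 136 GB.
Lower bound: ⌈136/38⌉ = 4 USB sticks.
A packing using 4 USB sticks:
  USB stick 1: 31 = 31
  USB stick 2: 30 = 30
  USB stick 3: 20 + 18 = 38
  USB stick 4: 14 + 12 + 11 = 37
This matches the lower bound, so 4 is optimal.

4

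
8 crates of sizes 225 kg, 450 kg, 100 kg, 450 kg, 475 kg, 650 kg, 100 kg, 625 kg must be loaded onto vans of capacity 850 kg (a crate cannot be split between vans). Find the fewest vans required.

Total = 650 + 625 + 475 + 450 + 450 + 225 + 100 + 100 = 3075 kg.
Lower bound: ⌈3075/850⌉ = 4 vans.
Also, 5 crates each exceed 425 kg, and no two of those can share a van, so at least 5 vans are needed.
A packing using 5 vans:
  van 1: 650 + 100 + 100 = 850
  van 2: 625 + 225 = 850
  van 3: 475 = 475
  van 4: 450 = 450
  van 5: 450 = 450
This matches the lower bound, so 5 is optimal.

5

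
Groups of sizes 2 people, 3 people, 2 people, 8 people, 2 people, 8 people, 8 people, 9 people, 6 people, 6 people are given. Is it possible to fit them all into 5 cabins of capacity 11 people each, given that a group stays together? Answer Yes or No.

Total = 54 people; ⌈54/11⌉ = 5.
6 groups each exceed half the capacity and cannot share a cabin, forcing at least 6 cabins.
At least 6 cabins are required, but only 5 are allowed.

No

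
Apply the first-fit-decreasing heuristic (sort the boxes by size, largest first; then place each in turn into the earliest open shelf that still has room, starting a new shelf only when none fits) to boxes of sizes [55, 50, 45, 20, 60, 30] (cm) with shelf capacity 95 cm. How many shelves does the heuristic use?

3

Sorted descending: 60, 55, 50, 45, 30, 20.
  60 → shelf 1 (new)  [load 60/95]
  55 → shelf 2 (new)  [load 55/95]
  50 → shelf 3 (new)  [load 50/95]
  45 → shelf 3  [load 95/95]
  30 → shelf 1  [load 90/95]
  20 → shelf 2  [load 75/95]
3 shelves opened.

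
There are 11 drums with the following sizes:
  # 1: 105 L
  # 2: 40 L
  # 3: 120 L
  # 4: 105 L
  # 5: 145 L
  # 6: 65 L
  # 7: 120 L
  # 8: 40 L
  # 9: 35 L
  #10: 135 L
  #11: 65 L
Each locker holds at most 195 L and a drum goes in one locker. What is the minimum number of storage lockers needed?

Total = 145 + 135 + 120 + 120 + 105 + 105 + 65 + 65 + 40 + 40 + 35 = 975 L.
Lower bound: ⌈975/195⌉ = 5 storage lockers.
Also, 6 drums each exceed 195/2 L, and no two of those can share a locker, so at least 6 storage lockers are needed.
A packing using 6 storage lockers:
  locker 1: 145 + 40 = 185
  locker 2: 135 + 40 = 175
  locker 3: 120 + 65 = 185
  locker 4: 120 + 65 = 185
  locker 5: 105 + 35 = 140
  locker 6: 105 = 105
This matches the lower bound, so 6 is optimal.

6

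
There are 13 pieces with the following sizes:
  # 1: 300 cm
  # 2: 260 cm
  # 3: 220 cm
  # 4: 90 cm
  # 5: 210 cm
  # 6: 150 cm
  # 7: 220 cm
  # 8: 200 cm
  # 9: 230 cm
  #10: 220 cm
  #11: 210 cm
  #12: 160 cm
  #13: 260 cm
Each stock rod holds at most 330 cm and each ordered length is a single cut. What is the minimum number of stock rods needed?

Total = 300 + 260 + 260 + 230 + 220 + 220 + 220 + 210 + 210 + 200 + 160 + 150 + 90 = 2730 cm.
Lower bound: ⌈2730/330⌉ = 9 stock rods.
Also, 10 pieces each exceed 165 cm, and no two of those can share a stock rod, so at least 10 stock rods are needed.
A packing using 11 stock rods:
  stock rod 1: 300 = 300
  stock rod 2: 260 = 260
  stock rod 3: 260 = 260
  stock rod 4: 230 + 90 = 320
  stock rod 5: 220 = 220
  stock rod 6: 220 = 220
  stock rod 7: 220 = 220
  stock rod 8: 210 = 210
  stock rod 9: 210 = 210
  stock rod 10: 200 = 200
  stock rod 11: 160 + 150 = 310
No arrangement into 10 stock rods stays within capacity, so 11 is optimal.

11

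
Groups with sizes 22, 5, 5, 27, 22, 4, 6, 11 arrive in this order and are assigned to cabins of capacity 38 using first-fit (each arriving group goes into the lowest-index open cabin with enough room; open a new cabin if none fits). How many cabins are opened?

3

  22 → cabin 1 (new)  [load 22/38]
  5 → cabin 1  [load 27/38]
  5 → cabin 1  [load 32/38]
  27 → cabin 2 (new)  [load 27/38]
  22 → cabin 3 (new)  [load 22/38]
  4 → cabin 1  [load 36/38]
  6 → cabin 2  [load 33/38]
  11 → cabin 3  [load 33/38]
3 cabins opened.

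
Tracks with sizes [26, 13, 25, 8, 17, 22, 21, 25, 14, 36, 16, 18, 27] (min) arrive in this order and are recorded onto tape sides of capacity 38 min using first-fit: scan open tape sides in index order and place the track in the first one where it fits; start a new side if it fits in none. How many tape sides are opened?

  26 → side 1 (new)  [load 26/38]
  13 → side 2 (new)  [load 13/38]
  25 → side 2  [load 38/38]
  8 → side 1  [load 34/38]
  17 → side 3 (new)  [load 17/38]
  22 → side 4 (new)  [load 22/38]
  21 → side 3  [load 38/38]
  25 → side 5 (new)  [load 25/38]
  14 → side 4  [load 36/38]
  36 → side 6 (new)  [load 36/38]
  16 → side 7 (new)  [load 16/38]
  18 → side 7  [load 34/38]
  27 → side 8 (new)  [load 27/38]
8 tape sides opened.

8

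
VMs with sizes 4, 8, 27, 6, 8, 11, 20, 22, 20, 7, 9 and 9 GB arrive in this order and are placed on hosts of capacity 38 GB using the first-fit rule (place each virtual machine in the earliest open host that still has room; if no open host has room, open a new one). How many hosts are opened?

5

  4 → host 1 (new)  [load 4/38]
  8 → host 1  [load 12/38]
  27 → host 2 (new)  [load 27/38]
  6 → host 1  [load 18/38]
  8 → host 1  [load 26/38]
  11 → host 1  [load 37/38]
  20 → host 3 (new)  [load 20/38]
  22 → host 4 (new)  [load 22/38]
  20 → host 5 (new)  [load 20/38]
  7 → host 2  [load 34/38]
  9 → host 3  [load 29/38]
  9 → host 3  [load 38/38]
5 hosts opened.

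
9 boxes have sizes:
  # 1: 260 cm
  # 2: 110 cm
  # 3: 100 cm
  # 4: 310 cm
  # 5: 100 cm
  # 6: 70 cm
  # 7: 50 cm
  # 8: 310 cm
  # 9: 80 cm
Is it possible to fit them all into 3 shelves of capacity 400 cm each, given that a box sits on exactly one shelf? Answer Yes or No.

Total = 1390 cm; ⌈1390/400⌉ = 4.
At least 4 shelves are required, but only 3 are allowed.

No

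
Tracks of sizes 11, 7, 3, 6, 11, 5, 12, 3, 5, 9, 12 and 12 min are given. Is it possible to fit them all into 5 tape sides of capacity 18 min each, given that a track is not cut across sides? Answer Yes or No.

No

Total = 96 min; ⌈96/18⌉ = 6.
At least 6 tape sides are required, but only 5 are allowed.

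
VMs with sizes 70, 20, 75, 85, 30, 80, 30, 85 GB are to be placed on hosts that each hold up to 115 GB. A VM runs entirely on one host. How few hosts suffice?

5

Total = 85 + 85 + 80 + 75 + 70 + 30 + 30 + 20 = 475 GB.
Lower bound: ⌈475/115⌉ = 5 hosts.
A packing using 5 hosts:
  host 1: 85 + 30 = 115
  host 2: 85 + 30 = 115
  host 3: 80 + 20 = 100
  host 4: 75 = 75
  host 5: 70 = 70
This matches the lower bound, so 5 is optimal.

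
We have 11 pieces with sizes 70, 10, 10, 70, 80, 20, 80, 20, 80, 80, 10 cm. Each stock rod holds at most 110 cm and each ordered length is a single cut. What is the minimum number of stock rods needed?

Total = 80 + 80 + 80 + 80 + 70 + 70 + 20 + 20 + 10 + 10 + 10 = 530 cm.
Lower bound: ⌈530/110⌉ = 5 stock rods.
Also, 6 pieces each exceed 55 cm, and no two of those can share a stock rod, so at least 6 stock rods are needed.
A packing using 6 stock rods:
  stock rod 1: 80 + 20 + 10 = 110
  stock rod 2: 80 + 20 + 10 = 110
  stock rod 3: 80 + 10 = 90
  stock rod 4: 80 = 80
  stock rod 5: 70 = 70
  stock rod 6: 70 = 70
This matches the lower bound, so 6 is optimal.

6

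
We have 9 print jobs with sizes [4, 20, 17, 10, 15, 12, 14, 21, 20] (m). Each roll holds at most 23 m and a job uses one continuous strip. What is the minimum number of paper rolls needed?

7

Total = 21 + 20 + 20 + 17 + 15 + 14 + 12 + 10 + 4 = 133 m.
Lower bound: ⌈133/23⌉ = 6 paper rolls.
Also, 7 print jobs each exceed 23/2 m, and no two of those can share a roll, so at least 7 paper rolls are needed.
A packing using 7 paper rolls:
  roll 1: 21 = 21
  roll 2: 20 = 20
  roll 3: 20 = 20
  roll 4: 17 + 4 = 21
  roll 5: 15 = 15
  roll 6: 14 = 14
  roll 7: 12 + 10 = 22
This matches the lower bound, so 7 is optimal.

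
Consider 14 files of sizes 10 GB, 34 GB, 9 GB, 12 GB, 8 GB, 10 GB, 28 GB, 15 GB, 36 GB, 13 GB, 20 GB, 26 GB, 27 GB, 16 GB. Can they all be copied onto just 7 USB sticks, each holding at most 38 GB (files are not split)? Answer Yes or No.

Total = 264 GB; ⌈264/38⌉ = 7.
The bound of 7 does not rule out 7, but exhaustive search shows no assignment into 7 USB sticks of capacity 38 GB exists — the minimum is 8.

No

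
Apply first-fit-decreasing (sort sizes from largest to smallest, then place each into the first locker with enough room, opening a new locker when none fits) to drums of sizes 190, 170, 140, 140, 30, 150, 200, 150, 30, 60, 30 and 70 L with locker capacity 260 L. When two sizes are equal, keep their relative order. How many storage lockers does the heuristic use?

7

Sorted descending: 200, 190, 170, 150, 150, 140, 140, 70, 60, 30, 30, 30.
  200 → locker 1 (new)  [load 200/260]
  190 → locker 2 (new)  [load 190/260]
  170 → locker 3 (new)  [load 170/260]
  150 → locker 4 (new)  [load 150/260]
  150 → locker 5 (new)  [load 150/260]
  140 → locker 6 (new)  [load 140/260]
  140 → locker 7 (new)  [load 140/260]
  70 → locker 2  [load 260/260]
  60 → locker 1  [load 260/260]
  30 → locker 3  [load 200/260]
  30 → locker 3  [load 230/260]
  30 → locker 3  [load 260/260]
7 storage lockers opened.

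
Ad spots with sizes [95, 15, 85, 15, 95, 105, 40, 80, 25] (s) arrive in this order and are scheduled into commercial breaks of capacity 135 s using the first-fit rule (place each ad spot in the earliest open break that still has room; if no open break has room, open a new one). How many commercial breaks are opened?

5

  95 → break 1 (new)  [load 95/135]
  15 → break 1  [load 110/135]
  85 → break 2 (new)  [load 85/135]
  15 → break 1  [load 125/135]
  95 → break 3 (new)  [load 95/135]
  105 → break 4 (new)  [load 105/135]
  40 → break 2  [load 125/135]
  80 → break 5 (new)  [load 80/135]
  25 → break 3  [load 120/135]
5 commercial breaks opened.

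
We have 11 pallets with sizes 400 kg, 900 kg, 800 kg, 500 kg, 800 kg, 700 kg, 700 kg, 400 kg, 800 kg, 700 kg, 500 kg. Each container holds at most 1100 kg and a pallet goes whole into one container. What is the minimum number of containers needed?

Total = 900 + 800 + 800 + 800 + 700 + 700 + 700 + 500 + 500 + 400 + 400 = 7200 kg.
Lower bound: ⌈7200/1100⌉ = 7 containers.
A packing using 8 containers:
  container 1: 900 = 900
  container 2: 800 = 800
  container 3: 800 = 800
  container 4: 800 = 800
  container 5: 700 + 400 = 1100
  container 6: 700 + 400 = 1100
  container 7: 700 = 700
  container 8: 500 + 500 = 1000
No arrangement into 7 containers stays within capacity, so 8 is optimal.

8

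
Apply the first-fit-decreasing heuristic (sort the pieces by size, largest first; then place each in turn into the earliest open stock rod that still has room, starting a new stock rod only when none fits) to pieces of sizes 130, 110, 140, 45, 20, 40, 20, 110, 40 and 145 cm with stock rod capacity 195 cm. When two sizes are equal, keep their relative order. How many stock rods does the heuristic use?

5

Sorted descending: 145, 140, 130, 110, 110, 45, 40, 40, 20, 20.
  145 → stock rod 1 (new)  [load 145/195]
  140 → stock rod 2 (new)  [load 140/195]
  130 → stock rod 3 (new)  [load 130/195]
  110 → stock rod 4 (new)  [load 110/195]
  110 → stock rod 5 (new)  [load 110/195]
  45 → stock rod 1  [load 190/195]
  40 → stock rod 2  [load 180/195]
  40 → stock rod 3  [load 170/195]
  20 → stock rod 3  [load 190/195]
  20 → stock rod 4  [load 130/195]
5 stock rods opened.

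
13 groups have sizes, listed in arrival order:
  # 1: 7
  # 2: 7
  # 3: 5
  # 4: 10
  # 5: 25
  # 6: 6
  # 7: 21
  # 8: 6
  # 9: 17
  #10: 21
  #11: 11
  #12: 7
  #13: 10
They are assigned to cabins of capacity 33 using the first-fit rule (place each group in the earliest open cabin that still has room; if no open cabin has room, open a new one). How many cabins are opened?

6

  7 → cabin 1 (new)  [load 7/33]
  7 → cabin 1  [load 14/33]
  5 → cabin 1  [load 19/33]
  10 → cabin 1  [load 29/33]
  25 → cabin 2 (new)  [load 25/33]
  6 → cabin 2  [load 31/33]
  21 → cabin 3 (new)  [load 21/33]
  6 → cabin 3  [load 27/33]
  17 → cabin 4 (new)  [load 17/33]
  21 → cabin 5 (new)  [load 21/33]
  11 → cabin 4  [load 28/33]
  7 → cabin 5  [load 28/33]
  10 → cabin 6 (new)  [load 10/33]
6 cabins opened.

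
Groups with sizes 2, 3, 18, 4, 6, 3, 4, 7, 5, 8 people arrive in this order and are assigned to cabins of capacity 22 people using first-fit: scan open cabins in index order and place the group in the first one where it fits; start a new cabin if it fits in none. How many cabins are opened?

3

  2 → cabin 1 (new)  [load 2/22]
  3 → cabin 1  [load 5/22]
  18 → cabin 2 (new)  [load 18/22]
  4 → cabin 1  [load 9/22]
  6 → cabin 1  [load 15/22]
  3 → cabin 1  [load 18/22]
  4 → cabin 1  [load 22/22]
  7 → cabin 3 (new)  [load 7/22]
  5 → cabin 3  [load 12/22]
  8 → cabin 3  [load 20/22]
3 cabins opened.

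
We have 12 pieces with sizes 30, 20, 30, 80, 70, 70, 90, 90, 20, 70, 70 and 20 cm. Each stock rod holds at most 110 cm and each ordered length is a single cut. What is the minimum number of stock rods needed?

Total = 90 + 90 + 80 + 70 + 70 + 70 + 70 + 30 + 30 + 20 + 20 + 20 = 660 cm.
Lower bound: ⌈660/110⌉ = 6 stock rods.
Also, 7 pieces each exceed 55 cm, and no two of those can share a stock rod, so at least 7 stock rods are needed.
A packing using 7 stock rods:
  stock rod 1: 90 + 20 = 110
  stock rod 2: 90 + 20 = 110
  stock rod 3: 80 + 30 = 110
  stock rod 4: 70 + 30 = 100
  stock rod 5: 70 + 20 = 90
  stock rod 6: 70 = 70
  stock rod 7: 70 = 70
This matches the lower bound, so 7 is optimal.

7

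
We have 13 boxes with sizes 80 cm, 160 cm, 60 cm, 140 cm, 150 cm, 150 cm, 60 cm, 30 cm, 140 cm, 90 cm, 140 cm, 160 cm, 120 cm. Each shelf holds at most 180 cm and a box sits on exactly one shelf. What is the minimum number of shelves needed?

Total = 160 + 160 + 150 + 150 + 140 + 140 + 140 + 120 + 90 + 80 + 60 + 60 + 30 = 1480 cm.
Lower bound: ⌈1480/180⌉ = 9 shelves.
A packing using 10 shelves:
  shelf 1: 160 = 160
  shelf 2: 160 = 160
  shelf 3: 150 + 30 = 180
  shelf 4: 150 = 150
  shelf 5: 140 = 140
  shelf 6: 140 = 140
  shelf 7: 140 = 140
  shelf 8: 120 + 60 = 180
  shelf 9: 90 + 80 = 170
  shelf 10: 60 = 60
No arrangement into 9 shelves stays within capacity, so 10 is optimal.

10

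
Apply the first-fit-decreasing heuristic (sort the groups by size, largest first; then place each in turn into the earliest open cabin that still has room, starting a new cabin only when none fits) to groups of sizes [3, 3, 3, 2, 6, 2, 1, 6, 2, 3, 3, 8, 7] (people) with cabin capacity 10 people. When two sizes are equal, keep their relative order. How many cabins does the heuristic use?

5

Sorted descending: 8, 7, 6, 6, 3, 3, 3, 3, 3, 2, 2, 2, 1.
  8 → cabin 1 (new)  [load 8/10]
  7 → cabin 2 (new)  [load 7/10]
  6 → cabin 3 (new)  [load 6/10]
  6 → cabin 4 (new)  [load 6/10]
  3 → cabin 2  [load 10/10]
  3 → cabin 3  [load 9/10]
  3 → cabin 4  [load 9/10]
  3 → cabin 5 (new)  [load 3/10]
  3 → cabin 5  [load 6/10]
  2 → cabin 1  [load 10/10]
  2 → cabin 5  [load 8/10]
  2 → cabin 5  [load 10/10]
  1 → cabin 3  [load 10/10]
5 cabins opened.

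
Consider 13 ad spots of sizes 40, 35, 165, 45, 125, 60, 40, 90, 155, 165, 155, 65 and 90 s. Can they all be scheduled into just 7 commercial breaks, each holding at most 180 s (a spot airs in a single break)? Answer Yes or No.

Total = 1230 s; ⌈1230/180⌉ = 7.
The bound of 7 does not rule out 7, but exhaustive search shows no assignment into 7 commercial breaks of capacity 180 s exists — the minimum is 8.

No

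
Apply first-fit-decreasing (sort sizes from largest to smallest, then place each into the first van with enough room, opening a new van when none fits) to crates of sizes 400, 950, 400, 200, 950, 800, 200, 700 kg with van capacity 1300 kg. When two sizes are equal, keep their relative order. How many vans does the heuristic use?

4

Sorted descending: 950, 950, 800, 700, 400, 400, 200, 200.
  950 → van 1 (new)  [load 950/1300]
  950 → van 2 (new)  [load 950/1300]
  800 → van 3 (new)  [load 800/1300]
  700 → van 4 (new)  [load 700/1300]
  400 → van 3  [load 1200/1300]
  400 → van 4  [load 1100/1300]
  200 → van 1  [load 1150/1300]
  200 → van 2  [load 1150/1300]
4 vans opened.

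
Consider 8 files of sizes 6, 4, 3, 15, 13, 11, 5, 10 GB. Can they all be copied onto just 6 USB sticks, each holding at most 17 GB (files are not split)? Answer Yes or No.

Yes

A valid assignment using 5 USB sticks:
  USB stick 1: 15 = 15
  USB stick 2: 13 + 4 = 17
  USB stick 3: 11 + 6 = 17
  USB stick 4: 10 + 5 = 15
  USB stick 5: 3 = 3
That uses only 5 ≤ 6, so 6 USB sticks are enough.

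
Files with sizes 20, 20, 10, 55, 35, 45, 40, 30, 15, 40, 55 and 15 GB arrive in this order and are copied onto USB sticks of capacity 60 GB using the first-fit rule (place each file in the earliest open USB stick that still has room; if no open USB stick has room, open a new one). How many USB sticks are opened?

8

  20 → USB stick 1 (new)  [load 20/60]
  20 → USB stick 1  [load 40/60]
  10 → USB stick 1  [load 50/60]
  55 → USB stick 2 (new)  [load 55/60]
  35 → USB stick 3 (new)  [load 35/60]
  45 → USB stick 4 (new)  [load 45/60]
  40 → USB stick 5 (new)  [load 40/60]
  30 → USB stick 6 (new)  [load 30/60]
  15 → USB stick 3  [load 50/60]
  40 → USB stick 7 (new)  [load 40/60]
  55 → USB stick 8 (new)  [load 55/60]
  15 → USB stick 4  [load 60/60]
8 USB sticks opened.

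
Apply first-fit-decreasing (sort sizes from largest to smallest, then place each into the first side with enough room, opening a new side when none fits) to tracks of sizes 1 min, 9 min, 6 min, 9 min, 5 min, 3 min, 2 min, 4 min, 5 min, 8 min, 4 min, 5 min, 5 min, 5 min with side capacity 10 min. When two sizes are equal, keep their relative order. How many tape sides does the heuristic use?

8

Sorted descending: 9, 9, 8, 6, 5, 5, 5, 5, 5, 4, 4, 3, 2, 1.
  9 → side 1 (new)  [load 9/10]
  9 → side 2 (new)  [load 9/10]
  8 → side 3 (new)  [load 8/10]
  6 → side 4 (new)  [load 6/10]
  5 → side 5 (new)  [load 5/10]
  5 → side 5  [load 10/10]
  5 → side 6 (new)  [load 5/10]
  5 → side 6  [load 10/10]
  5 → side 7 (new)  [load 5/10]
  4 → side 4  [load 10/10]
  4 → side 7  [load 9/10]
  3 → side 8 (new)  [load 3/10]
  2 → side 3  [load 10/10]
  1 → side 1  [load 10/10]
8 tape sides opened.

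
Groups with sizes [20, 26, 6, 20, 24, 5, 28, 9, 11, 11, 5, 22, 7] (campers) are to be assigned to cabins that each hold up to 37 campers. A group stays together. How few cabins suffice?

Total = 28 + 26 + 24 + 22 + 20 + 20 + 11 + 11 + 9 + 7 + 6 + 5 + 5 = 194 campers.
Lower bound: ⌈194/37⌉ = 6 cabins.
A packing using 6 cabins:
  cabin 1: 28 + 9 = 37
  cabin 2: 26 + 11 = 37
  cabin 3: 24 + 11 = 35
  cabin 4: 22 + 7 + 6 = 35
  cabin 5: 20 + 5 + 5 = 30
  cabin 6: 20 = 20
This matches the lower bound, so 6 is optimal.

6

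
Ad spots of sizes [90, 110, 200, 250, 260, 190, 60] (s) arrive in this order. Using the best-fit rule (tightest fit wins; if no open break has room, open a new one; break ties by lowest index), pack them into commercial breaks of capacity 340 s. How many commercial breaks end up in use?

  90 → break 1 (new)  [load 90/340]
  110 → break 1  [load 200/340]
  200 → break 2 (new)  [load 200/340]
  250 → break 3 (new)  [load 250/340]
  260 → break 4 (new)  [load 260/340]
  190 → break 5 (new)  [load 190/340]
  60 → break 4  [load 320/340]
5 commercial breaks opened.

5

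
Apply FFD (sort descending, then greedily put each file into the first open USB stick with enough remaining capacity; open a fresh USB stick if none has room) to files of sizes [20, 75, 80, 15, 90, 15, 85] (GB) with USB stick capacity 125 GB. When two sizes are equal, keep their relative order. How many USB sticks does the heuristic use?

Sorted descending: 90, 85, 80, 75, 20, 15, 15.
  90 → USB stick 1 (new)  [load 90/125]
  85 → USB stick 2 (new)  [load 85/125]
  80 → USB stick 3 (new)  [load 80/125]
  75 → USB stick 4 (new)  [load 75/125]
  20 → USB stick 1  [load 110/125]
  15 → USB stick 1  [load 125/125]
  15 → USB stick 2  [load 100/125]
4 USB sticks opened.

4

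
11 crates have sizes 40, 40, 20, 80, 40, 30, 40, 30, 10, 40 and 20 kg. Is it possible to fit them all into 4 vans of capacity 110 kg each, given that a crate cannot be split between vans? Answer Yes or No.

Yes

A valid assignment using 4 vans:
  van 1: 80 + 30 = 110
  van 2: 40 + 40 + 30 = 110
  van 3: 40 + 40 + 20 + 10 = 110
  van 4: 40 + 20 = 60
Every load is within 110 kg, so 4 vans suffice.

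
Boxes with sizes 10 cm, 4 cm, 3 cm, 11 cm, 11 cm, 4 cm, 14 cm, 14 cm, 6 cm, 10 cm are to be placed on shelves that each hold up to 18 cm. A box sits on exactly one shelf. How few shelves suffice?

Total = 14 + 14 + 11 + 11 + 10 + 10 + 6 + 4 + 4 + 3 = 87 cm.
Lower bound: ⌈87/18⌉ = 5 shelves.
Also, 6 boxes each exceed 9 cm, and no two of those can share a shelf, so at least 6 shelves are needed.
A packing using 6 shelves:
  shelf 1: 14 + 4 = 18
  shelf 2: 14 + 4 = 18
  shelf 3: 11 + 6 = 17
  shelf 4: 11 + 3 = 14
  shelf 5: 10 = 10
  shelf 6: 10 = 10
This matches the lower bound, so 6 is optimal.

6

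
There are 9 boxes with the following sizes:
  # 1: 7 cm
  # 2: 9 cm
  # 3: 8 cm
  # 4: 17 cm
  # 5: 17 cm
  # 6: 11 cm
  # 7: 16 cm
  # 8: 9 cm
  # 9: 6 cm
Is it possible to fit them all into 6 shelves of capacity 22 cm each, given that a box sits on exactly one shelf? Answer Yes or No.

Yes

A valid assignment using 6 shelves:
  shelf 1: 17 = 17
  shelf 2: 17 = 17
  shelf 3: 16 + 6 = 22
  shelf 4: 11 + 9 = 20
  shelf 5: 9 + 8 = 17
  shelf 6: 7 = 7
Every load is within 22 cm, so 6 shelves suffice.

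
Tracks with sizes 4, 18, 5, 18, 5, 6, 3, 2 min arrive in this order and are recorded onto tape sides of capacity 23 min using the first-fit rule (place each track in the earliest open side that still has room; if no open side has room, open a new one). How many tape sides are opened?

3

  4 → side 1 (new)  [load 4/23]
  18 → side 1  [load 22/23]
  5 → side 2 (new)  [load 5/23]
  18 → side 2  [load 23/23]
  5 → side 3 (new)  [load 5/23]
  6 → side 3  [load 11/23]
  3 → side 3  [load 14/23]
  2 → side 3  [load 16/23]
3 tape sides opened.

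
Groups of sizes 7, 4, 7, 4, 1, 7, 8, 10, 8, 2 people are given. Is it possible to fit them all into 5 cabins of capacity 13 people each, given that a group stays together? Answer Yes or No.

Total = 58 people; ⌈58/13⌉ = 5.
6 groups each exceed half the capacity and cannot share a cabin, forcing at least 6 cabins.
At least 6 cabins are required, but only 5 are allowed.

No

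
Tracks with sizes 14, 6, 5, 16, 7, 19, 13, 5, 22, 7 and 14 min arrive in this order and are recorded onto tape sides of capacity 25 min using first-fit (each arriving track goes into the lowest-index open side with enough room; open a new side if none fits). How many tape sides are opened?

  14 → side 1 (new)  [load 14/25]
  6 → side 1  [load 20/25]
  5 → side 1  [load 25/25]
  16 → side 2 (new)  [load 16/25]
  7 → side 2  [load 23/25]
  19 → side 3 (new)  [load 19/25]
  13 → side 4 (new)  [load 13/25]
  5 → side 3  [load 24/25]
  22 → side 5 (new)  [load 22/25]
  7 → side 4  [load 20/25]
  14 → side 6 (new)  [load 14/25]
6 tape sides opened.

6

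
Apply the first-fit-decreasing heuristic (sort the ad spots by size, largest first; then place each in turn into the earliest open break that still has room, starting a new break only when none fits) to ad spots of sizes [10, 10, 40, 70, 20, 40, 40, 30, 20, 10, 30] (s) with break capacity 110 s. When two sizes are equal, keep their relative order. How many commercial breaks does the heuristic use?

3

Sorted descending: 70, 40, 40, 40, 30, 30, 20, 20, 10, 10, 10.
  70 → break 1 (new)  [load 70/110]
  40 → break 1  [load 110/110]
  40 → break 2 (new)  [load 40/110]
  40 → break 2  [load 80/110]
  30 → break 2  [load 110/110]
  30 → break 3 (new)  [load 30/110]
  20 → break 3  [load 50/110]
  20 → break 3  [load 70/110]
  10 → break 3  [load 80/110]
  10 → break 3  [load 90/110]
  10 → break 3  [load 100/110]
3 commercial breaks opened.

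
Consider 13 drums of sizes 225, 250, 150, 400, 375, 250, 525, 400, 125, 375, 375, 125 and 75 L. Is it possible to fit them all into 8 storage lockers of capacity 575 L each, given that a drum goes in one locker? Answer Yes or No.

A valid assignment using 8 storage lockers:
  locker 1: 525 = 525
  locker 2: 400 + 150 = 550
  locker 3: 400 + 125 = 525
  locker 4: 375 + 125 + 75 = 575
  locker 5: 375 = 375
  locker 6: 375 = 375
  locker 7: 250 + 250 = 500
  locker 8: 225 = 225
Every load is within 575 L, so 8 storage lockers suffice.

Yes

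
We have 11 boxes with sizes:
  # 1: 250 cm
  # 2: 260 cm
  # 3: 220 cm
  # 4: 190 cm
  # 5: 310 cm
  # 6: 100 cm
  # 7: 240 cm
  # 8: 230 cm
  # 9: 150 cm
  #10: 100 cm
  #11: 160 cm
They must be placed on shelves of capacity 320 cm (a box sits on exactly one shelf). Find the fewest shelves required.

8

Total = 310 + 260 + 250 + 240 + 230 + 220 + 190 + 160 + 150 + 100 + 100 = 2210 cm.
Lower bound: ⌈2210/320⌉ = 7 shelves.
A packing using 8 shelves:
  shelf 1: 310 = 310
  shelf 2: 260 = 260
  shelf 3: 250 = 250
  shelf 4: 240 = 240
  shelf 5: 230 = 230
  shelf 6: 220 + 100 = 320
  shelf 7: 190 + 100 = 290
  shelf 8: 160 + 150 = 310
No arrangement into 7 shelves stays within capacity, so 8 is optimal.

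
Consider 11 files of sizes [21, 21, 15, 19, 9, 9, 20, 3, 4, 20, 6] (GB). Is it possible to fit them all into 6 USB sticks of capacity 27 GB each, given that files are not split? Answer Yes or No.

No

Total = 147 GB; ⌈147/27⌉ = 6.
The bound of 6 does not rule out 6, but exhaustive search shows no assignment into 6 USB sticks of capacity 27 GB exists — the minimum is 7.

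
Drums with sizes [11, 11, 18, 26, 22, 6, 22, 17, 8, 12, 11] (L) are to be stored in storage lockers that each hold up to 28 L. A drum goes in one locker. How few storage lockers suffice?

Total = 26 + 22 + 22 + 18 + 17 + 12 + 11 + 11 + 11 + 8 + 6 = 164 L.
Lower bound: ⌈164/28⌉ = 6 storage lockers.
A packing using 7 storage lockers:
  locker 1: 26 = 26
  locker 2: 22 + 6 = 28
  locker 3: 22 = 22
  locker 4: 18 + 8 = 26
  locker 5: 17 + 11 = 28
  locker 6: 12 + 11 = 23
  locker 7: 11 = 11
No arrangement into 6 storage lockers stays within capacity, so 7 is optimal.

7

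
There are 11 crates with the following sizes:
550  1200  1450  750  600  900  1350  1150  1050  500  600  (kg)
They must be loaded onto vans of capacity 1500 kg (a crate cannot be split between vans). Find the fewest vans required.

8

Total = 1450 + 1350 + 1200 + 1150 + 1050 + 900 + 750 + 600 + 600 + 550 + 500 = 10100 kg.
Lower bound: ⌈10100/1500⌉ = 7 vans.
A packing using 8 vans:
  van 1: 1450 = 1450
  van 2: 1350 = 1350
  van 3: 1200 = 1200
  van 4: 1150 = 1150
  van 5: 1050 = 1050
  van 6: 900 + 600 = 1500
  van 7: 750 + 600 = 1350
  van 8: 550 + 500 = 1050
No arrangement into 7 vans stays within capacity, so 8 is optimal.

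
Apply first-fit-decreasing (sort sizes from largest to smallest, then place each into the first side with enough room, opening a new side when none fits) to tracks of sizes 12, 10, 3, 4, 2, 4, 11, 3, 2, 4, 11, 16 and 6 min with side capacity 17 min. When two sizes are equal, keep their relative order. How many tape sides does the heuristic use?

6

Sorted descending: 16, 12, 11, 11, 10, 6, 4, 4, 4, 3, 3, 2, 2.
  16 → side 1 (new)  [load 16/17]
  12 → side 2 (new)  [load 12/17]
  11 → side 3 (new)  [load 11/17]
  11 → side 4 (new)  [load 11/17]
  10 → side 5 (new)  [load 10/17]
  6 → side 3  [load 17/17]
  4 → side 2  [load 16/17]
  4 → side 4  [load 15/17]
  4 → side 5  [load 14/17]
  3 → side 5  [load 17/17]
  3 → side 6 (new)  [load 3/17]
  2 → side 4  [load 17/17]
  2 → side 6  [load 5/17]
6 tape sides opened.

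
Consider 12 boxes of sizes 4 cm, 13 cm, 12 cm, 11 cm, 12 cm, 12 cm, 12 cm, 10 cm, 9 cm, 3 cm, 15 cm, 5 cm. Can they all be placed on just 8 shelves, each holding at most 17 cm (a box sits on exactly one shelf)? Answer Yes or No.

No

Total = 118 cm; ⌈118/17⌉ = 7.
9 boxes each exceed half the capacity and cannot share a shelf, forcing at least 9 shelves.
At least 9 shelves are required, but only 8 are allowed.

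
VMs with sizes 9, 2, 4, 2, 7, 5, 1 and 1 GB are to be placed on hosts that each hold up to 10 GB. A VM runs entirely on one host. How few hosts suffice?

4

Total = 9 + 7 + 5 + 4 + 2 + 2 + 1 + 1 = 31 GB.
Lower bound: ⌈31/10⌉ = 4 hosts.
A packing using 4 hosts:
  host 1: 9 + 1 = 10
  host 2: 7 + 2 + 1 = 10
  host 3: 5 + 4 = 9
  host 4: 2 = 2
This matches the lower bound, so 4 is optimal.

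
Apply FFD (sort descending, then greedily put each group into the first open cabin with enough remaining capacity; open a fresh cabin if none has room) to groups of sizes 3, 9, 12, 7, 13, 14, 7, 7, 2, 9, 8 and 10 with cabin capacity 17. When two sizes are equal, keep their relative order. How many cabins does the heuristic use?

7

Sorted descending: 14, 13, 12, 10, 9, 9, 8, 7, 7, 7, 3, 2.
  14 → cabin 1 (new)  [load 14/17]
  13 → cabin 2 (new)  [load 13/17]
  12 → cabin 3 (new)  [load 12/17]
  10 → cabin 4 (new)  [load 10/17]
  9 → cabin 5 (new)  [load 9/17]
  9 → cabin 6 (new)  [load 9/17]
  8 → cabin 5  [load 17/17]
  7 → cabin 4  [load 17/17]
  7 → cabin 6  [load 16/17]
  7 → cabin 7 (new)  [load 7/17]
  3 → cabin 1  [load 17/17]
  2 → cabin 2  [load 15/17]
7 cabins opened.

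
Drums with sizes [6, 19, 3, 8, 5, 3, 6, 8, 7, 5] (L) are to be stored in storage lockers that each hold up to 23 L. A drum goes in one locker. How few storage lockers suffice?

4

Total = 19 + 8 + 8 + 7 + 6 + 6 + 5 + 5 + 3 + 3 = 70 L.
Lower bound: ⌈70/23⌉ = 4 storage lockers.
A packing using 4 storage lockers:
  locker 1: 19 + 3 = 22
  locker 2: 8 + 8 + 7 = 23
  locker 3: 6 + 6 + 5 + 5 = 22
  locker 4: 3 = 3
This matches the lower bound, so 4 is optimal.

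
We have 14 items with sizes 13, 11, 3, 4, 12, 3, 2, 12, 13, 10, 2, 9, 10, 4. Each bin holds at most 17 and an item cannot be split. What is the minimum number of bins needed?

Total = 13 + 13 + 12 + 12 + 11 + 10 + 10 + 9 + 4 + 4 + 3 + 3 + 2 + 2 = 108.
Lower bound: ⌈108/17⌉ = 7 bins.
Also, 8 items each exceed 17/2, and no two of those can share a bin, so at least 8 bins are needed.
A packing using 8 bins:
  bin 1: 13 + 4 = 17
  bin 2: 13 + 4 = 17
  bin 3: 12 + 3 + 2 = 17
  bin 4: 12 + 3 + 2 = 17
  bin 5: 11 = 11
  bin 6: 10 = 10
  bin 7: 10 = 10
  bin 8: 9 = 9
This matches the lower bound, so 8 is optimal.

8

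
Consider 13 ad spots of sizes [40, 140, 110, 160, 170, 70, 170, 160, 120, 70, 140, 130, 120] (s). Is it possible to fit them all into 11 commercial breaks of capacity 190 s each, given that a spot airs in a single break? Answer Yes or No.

Yes

A valid assignment using 10 commercial breaks:
  break 1: 170 = 170
  break 2: 170 = 170
  break 3: 160 = 160
  break 4: 160 = 160
  break 5: 140 + 40 = 180
  break 6: 140 = 140
  break 7: 130 = 130
  break 8: 120 + 70 = 190
  break 9: 120 + 70 = 190
  break 10: 110 = 110
That uses only 10 ≤ 11, so 11 commercial breaks are enough.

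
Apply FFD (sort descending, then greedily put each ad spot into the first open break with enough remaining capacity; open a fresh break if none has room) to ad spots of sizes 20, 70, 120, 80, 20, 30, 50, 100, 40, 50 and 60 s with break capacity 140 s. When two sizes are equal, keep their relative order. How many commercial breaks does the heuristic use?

Sorted descending: 120, 100, 80, 70, 60, 50, 50, 40, 30, 20, 20.
  120 → break 1 (new)  [load 120/140]
  100 → break 2 (new)  [load 100/140]
  80 → break 3 (new)  [load 80/140]
  70 → break 4 (new)  [load 70/140]
  60 → break 3  [load 140/140]
  50 → break 4  [load 120/140]
  50 → break 5 (new)  [load 50/140]
  40 → break 2  [load 140/140]
  30 → break 5  [load 80/140]
  20 → break 1  [load 140/140]
  20 → break 4  [load 140/140]
5 commercial breaks opened.

5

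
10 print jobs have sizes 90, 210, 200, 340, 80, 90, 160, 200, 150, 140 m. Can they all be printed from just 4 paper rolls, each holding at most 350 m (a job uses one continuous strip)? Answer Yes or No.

No

Total = 1660 m; ⌈1660/350⌉ = 5.
At least 5 paper rolls are required, but only 4 are allowed.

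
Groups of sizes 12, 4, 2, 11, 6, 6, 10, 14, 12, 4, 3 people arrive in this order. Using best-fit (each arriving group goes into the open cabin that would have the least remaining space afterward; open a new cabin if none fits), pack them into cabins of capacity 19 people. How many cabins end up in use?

5

  12 → cabin 1 (new)  [load 12/19]
  4 → cabin 1  [load 16/19]
  2 → cabin 1  [load 18/19]
  11 → cabin 2 (new)  [load 11/19]
  6 → cabin 2  [load 17/19]
  6 → cabin 3 (new)  [load 6/19]
  10 → cabin 3  [load 16/19]
  14 → cabin 4 (new)  [load 14/19]
  12 → cabin 5 (new)  [load 12/19]
  4 → cabin 4  [load 18/19]
  3 → cabin 3  [load 19/19]
5 cabins opened.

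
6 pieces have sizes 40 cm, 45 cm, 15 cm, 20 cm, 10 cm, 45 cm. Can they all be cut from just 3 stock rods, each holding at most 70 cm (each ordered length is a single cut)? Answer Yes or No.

A valid assignment using 3 stock rods:
  stock rod 1: 45 + 20 = 65
  stock rod 2: 45 + 15 + 10 = 70
  stock rod 3: 40 = 40
Every load is within 70 cm, so 3 stock rods suffice.

Yes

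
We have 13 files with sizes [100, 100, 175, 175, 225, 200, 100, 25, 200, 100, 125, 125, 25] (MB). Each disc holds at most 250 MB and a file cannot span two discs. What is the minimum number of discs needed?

Total = 225 + 200 + 200 + 175 + 175 + 125 + 125 + 100 + 100 + 100 + 100 + 25 + 25 = 1675 MB.
Lower bound: ⌈1675/250⌉ = 7 discs.
A packing using 8 discs:
  disc 1: 225 + 25 = 250
  disc 2: 200 + 25 = 225
  disc 3: 200 = 200
  disc 4: 175 = 175
  disc 5: 175 = 175
  disc 6: 125 + 125 = 250
  disc 7: 100 + 100 = 200
  disc 8: 100 + 100 = 200
No arrangement into 7 discs stays within capacity, so 8 is optimal.

8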